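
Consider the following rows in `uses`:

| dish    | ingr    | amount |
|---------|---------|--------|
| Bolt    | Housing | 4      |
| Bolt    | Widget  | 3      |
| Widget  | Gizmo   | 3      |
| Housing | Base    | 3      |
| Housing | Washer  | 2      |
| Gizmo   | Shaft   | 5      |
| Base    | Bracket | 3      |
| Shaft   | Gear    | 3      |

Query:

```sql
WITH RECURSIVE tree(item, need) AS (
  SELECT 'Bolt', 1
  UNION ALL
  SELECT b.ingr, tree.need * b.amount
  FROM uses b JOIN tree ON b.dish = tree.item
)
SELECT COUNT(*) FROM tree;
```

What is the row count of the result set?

Base: (Bolt, need=1).
Iteration 1: components of {Bolt} -> Housing = 1*4 = 4, Widget = 1*3 = 3.
Iteration 2: components of {Housing,Widget} -> Base = 4*3 = 12, Gizmo = 3*3 = 9, Washer = 4*2 = 8.
Iteration 3: components of {Base,Gizmo,Washer} -> Bracket = 12*3 = 36, Shaft = 9*5 = 45.
Iteration 4: components of {Bracket,Shaft} -> Gear = 45*3 = 135.
Iteration 5: no further components; recursion stops.
Total rows emitted: 9.

9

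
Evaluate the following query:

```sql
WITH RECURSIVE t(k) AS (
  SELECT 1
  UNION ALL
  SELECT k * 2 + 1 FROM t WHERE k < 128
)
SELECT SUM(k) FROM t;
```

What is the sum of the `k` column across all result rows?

Base: k=1.
Iteration 1: 1 < 128 holds -> k = 1 * 2 + 1 = 3.
Iteration 2: 3 < 128 holds -> k = 3 * 2 + 1 = 7.
Iteration 3: 7 < 128 holds -> k = 7 * 2 + 1 = 15.
Iteration 4: 15 < 128 holds -> k = 15 * 2 + 1 = 31.
Iteration 5: 31 < 128 holds -> k = 31 * 2 + 1 = 63.
Iteration 6: 63 < 128 holds -> k = 63 * 2 + 1 = 127.
Iteration 7: 127 < 128 holds -> k = 127 * 2 + 1 = 255.
Iteration 8: 255 < 128 fails; recursion stops.
SUM(k) = 1 + 3 + 7 + 15 + 31 + 63 + 127 + 255 = 502.

502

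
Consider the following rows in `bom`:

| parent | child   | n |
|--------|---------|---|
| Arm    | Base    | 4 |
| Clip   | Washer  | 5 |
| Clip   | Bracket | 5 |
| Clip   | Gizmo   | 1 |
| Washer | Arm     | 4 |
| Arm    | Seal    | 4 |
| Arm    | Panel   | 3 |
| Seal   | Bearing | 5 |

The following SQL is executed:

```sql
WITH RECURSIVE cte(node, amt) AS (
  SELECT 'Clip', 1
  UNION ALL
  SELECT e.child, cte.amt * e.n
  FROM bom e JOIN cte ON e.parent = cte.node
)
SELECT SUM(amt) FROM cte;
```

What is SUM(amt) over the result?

Base: (Clip, amt=1).
Iteration 1: components of {Clip} -> Bracket = 1*5 = 5, Gizmo = 1*1 = 1, Washer = 1*5 = 5.
Iteration 2: components of {Bracket,Gizmo,Washer} -> Arm = 5*4 = 20.
Iteration 3: components of {Arm} -> Base = 20*4 = 80, Panel = 20*3 = 60, Seal = 20*4 = 80.
Iteration 4: components of {Base,Panel,Seal} -> Bearing = 80*5 = 400.
Iteration 5: no further components; recursion stops.
SUM(amt) = 1 + 5 + 5 + 1 + 20 + 80 + 80 + 60 + 400 = 652.

652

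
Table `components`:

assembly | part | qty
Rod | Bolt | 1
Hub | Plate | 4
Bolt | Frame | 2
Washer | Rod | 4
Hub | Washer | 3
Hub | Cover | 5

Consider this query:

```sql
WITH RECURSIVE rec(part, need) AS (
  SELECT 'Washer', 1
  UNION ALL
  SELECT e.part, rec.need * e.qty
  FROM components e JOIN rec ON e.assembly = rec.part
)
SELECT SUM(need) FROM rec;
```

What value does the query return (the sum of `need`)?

17

Base: (Washer, need=1).
Iteration 1: components of {Washer} -> Rod = 1*4 = 4.
Iteration 2: components of {Rod} -> Bolt = 4*1 = 4.
Iteration 3: components of {Bolt} -> Frame = 4*2 = 8.
Iteration 4: no further components; recursion stops.
SUM(need) = 1 + 4 + 4 + 8 = 17.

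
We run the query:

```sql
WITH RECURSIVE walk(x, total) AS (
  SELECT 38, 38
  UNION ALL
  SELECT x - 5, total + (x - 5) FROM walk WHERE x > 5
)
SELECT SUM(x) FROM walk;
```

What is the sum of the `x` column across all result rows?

164

Base: x=38, total=38.
Iteration 1: 38 > 5 holds -> x = 38 - 5 = 33, total = 38 + 33 = 71.
Iteration 2: 33 > 5 holds -> x = 33 - 5 = 28, total = 71 + 28 = 99.
Iteration 3: 28 > 5 holds -> x = 28 - 5 = 23, total = 99 + 23 = 122.
Iteration 4: 23 > 5 holds -> x = 23 - 5 = 18, total = 122 + 18 = 140.
Iteration 5: 18 > 5 holds -> x = 18 - 5 = 13, total = 140 + 13 = 153.
Iteration 6: 13 > 5 holds -> x = 13 - 5 = 8, total = 153 + 8 = 161.
Iteration 7: 8 > 5 holds -> x = 8 - 5 = 3, total = 161 + 3 = 164.
Iteration 8: 3 > 5 fails; recursion stops.
SUM(x) = 38 + 33 + 28 + 23 + 18 + 13 + 8 + 3 = 164.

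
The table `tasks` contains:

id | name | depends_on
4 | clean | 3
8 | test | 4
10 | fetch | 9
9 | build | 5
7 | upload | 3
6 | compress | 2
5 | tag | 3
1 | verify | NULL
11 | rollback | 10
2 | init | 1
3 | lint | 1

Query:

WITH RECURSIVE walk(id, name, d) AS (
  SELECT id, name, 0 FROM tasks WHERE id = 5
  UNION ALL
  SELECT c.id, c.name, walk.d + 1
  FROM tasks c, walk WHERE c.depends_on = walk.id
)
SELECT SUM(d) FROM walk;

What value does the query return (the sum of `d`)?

Base: id=5 (tag) at d 0.
Iteration 1: rows with depends_on in {5} -> build (id 9, d 1).
Iteration 2: rows with depends_on in {9} -> fetch (id 10, d 2).
Iteration 3: rows with depends_on in {10} -> rollback (id 11, d 3).
Iteration 4: no rows with depends_on in {11}; recursion stops.
SUM(d) = 0 + 1 + 2 + 3 = 6.

6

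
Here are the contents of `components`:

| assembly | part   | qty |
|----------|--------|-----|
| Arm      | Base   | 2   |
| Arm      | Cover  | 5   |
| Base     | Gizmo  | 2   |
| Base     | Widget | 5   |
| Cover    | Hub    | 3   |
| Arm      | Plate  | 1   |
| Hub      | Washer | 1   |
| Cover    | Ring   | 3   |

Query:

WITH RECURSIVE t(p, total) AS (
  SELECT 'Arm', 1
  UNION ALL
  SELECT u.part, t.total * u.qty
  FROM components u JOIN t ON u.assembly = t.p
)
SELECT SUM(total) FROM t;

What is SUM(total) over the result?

Base: (Arm, total=1).
Iteration 1: components of {Arm} -> Base = 1*2 = 2, Cover = 1*5 = 5, Plate = 1*1 = 1.
Iteration 2: components of {Base,Cover,Plate} -> Gizmo = 2*2 = 4, Hub = 5*3 = 15, Ring = 5*3 = 15, Widget = 2*5 = 10.
Iteration 3: components of {Gizmo,Hub,Ring,Widget} -> Washer = 15*1 = 15.
Iteration 4: no further components; recursion stops.
SUM(total) = 1 + 2 + 5 + 1 + 4 + 10 + 15 + 15 + 15 = 68.

68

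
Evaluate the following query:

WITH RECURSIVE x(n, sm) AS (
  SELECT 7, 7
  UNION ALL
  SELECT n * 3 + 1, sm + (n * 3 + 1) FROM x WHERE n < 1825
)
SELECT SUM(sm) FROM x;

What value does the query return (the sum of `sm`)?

Base: n=7, sm=7.
Iteration 1: 7 < 1825 holds -> n = 7 * 3 + 1 = 22, sm = 7 + 22 = 29.
Iteration 2: 22 < 1825 holds -> n = 22 * 3 + 1 = 67, sm = 29 + 67 = 96.
Iteration 3: 67 < 1825 holds -> n = 67 * 3 + 1 = 202, sm = 96 + 202 = 298.
Iteration 4: 202 < 1825 holds -> n = 202 * 3 + 1 = 607, sm = 298 + 607 = 905.
Iteration 5: 607 < 1825 holds -> n = 607 * 3 + 1 = 1822, sm = 905 + 1822 = 2727.
Iteration 6: 1822 < 1825 holds -> n = 1822 * 3 + 1 = 5467, sm = 2727 + 5467 = 8194.
Iteration 7: 5467 < 1825 fails; recursion stops.
SUM(sm) = 7 + 29 + 96 + 298 + 905 + 2727 + 8194 = 12256.

12256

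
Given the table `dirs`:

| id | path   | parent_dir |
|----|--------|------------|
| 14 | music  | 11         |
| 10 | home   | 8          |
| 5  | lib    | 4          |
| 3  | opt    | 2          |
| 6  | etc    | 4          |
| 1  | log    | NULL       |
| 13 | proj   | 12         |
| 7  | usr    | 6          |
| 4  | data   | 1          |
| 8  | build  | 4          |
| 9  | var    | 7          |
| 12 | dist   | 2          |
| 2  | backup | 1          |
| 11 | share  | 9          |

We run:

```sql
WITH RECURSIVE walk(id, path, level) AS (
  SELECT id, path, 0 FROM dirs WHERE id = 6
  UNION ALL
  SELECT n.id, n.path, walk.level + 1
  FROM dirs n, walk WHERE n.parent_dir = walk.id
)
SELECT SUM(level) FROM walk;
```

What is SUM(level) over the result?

Base: id=6 (etc) at level 0.
Iteration 1: rows with parent_dir in {6} -> usr (id 7, level 1).
Iteration 2: rows with parent_dir in {7} -> var (id 9, level 2).
Iteration 3: rows with parent_dir in {9} -> share (id 11, level 3).
Iteration 4: rows with parent_dir in {11} -> music (id 14, level 4).
Iteration 5: no rows with parent_dir in {14}; recursion stops.
SUM(level) = 0 + 1 + 2 + 3 + 4 = 10.

10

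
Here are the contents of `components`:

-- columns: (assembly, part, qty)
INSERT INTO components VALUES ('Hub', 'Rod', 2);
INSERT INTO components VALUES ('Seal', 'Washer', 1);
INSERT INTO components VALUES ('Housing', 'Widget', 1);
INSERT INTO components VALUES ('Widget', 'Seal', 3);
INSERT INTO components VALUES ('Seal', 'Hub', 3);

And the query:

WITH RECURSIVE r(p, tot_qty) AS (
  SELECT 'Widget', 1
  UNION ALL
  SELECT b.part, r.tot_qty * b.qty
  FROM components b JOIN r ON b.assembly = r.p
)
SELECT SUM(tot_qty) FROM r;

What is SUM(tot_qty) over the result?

Base: (Widget, tot_qty=1).
Iteration 1: components of {Widget} -> Seal = 1*3 = 3.
Iteration 2: components of {Seal} -> Hub = 3*3 = 9, Washer = 3*1 = 3.
Iteration 3: components of {Hub,Washer} -> Rod = 9*2 = 18.
Iteration 4: no further components; recursion stops.
SUM(tot_qty) = 1 + 3 + 9 + 3 + 18 = 34.

34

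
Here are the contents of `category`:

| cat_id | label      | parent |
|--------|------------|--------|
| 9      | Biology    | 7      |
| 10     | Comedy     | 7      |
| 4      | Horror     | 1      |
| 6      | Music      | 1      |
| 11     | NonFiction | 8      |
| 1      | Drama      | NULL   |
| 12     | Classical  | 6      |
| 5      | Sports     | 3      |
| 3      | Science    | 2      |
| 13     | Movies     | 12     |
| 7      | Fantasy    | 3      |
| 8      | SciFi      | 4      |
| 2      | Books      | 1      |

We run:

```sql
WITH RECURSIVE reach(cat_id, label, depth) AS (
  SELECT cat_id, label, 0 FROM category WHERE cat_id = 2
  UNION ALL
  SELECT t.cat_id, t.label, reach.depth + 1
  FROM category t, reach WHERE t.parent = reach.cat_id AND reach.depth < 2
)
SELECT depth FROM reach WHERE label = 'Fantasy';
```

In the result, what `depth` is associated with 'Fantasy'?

Base: cat_id=2 (Books) at depth 0.
Iteration 1: rows with parent in {2} -> Science (id 3, depth 1).
Iteration 2: rows with parent in {3} -> Sports (id 5, depth 2), Fantasy (id 7, depth 2).
Iteration 3: depth < 2 fails for all current rows; recursion stops.

2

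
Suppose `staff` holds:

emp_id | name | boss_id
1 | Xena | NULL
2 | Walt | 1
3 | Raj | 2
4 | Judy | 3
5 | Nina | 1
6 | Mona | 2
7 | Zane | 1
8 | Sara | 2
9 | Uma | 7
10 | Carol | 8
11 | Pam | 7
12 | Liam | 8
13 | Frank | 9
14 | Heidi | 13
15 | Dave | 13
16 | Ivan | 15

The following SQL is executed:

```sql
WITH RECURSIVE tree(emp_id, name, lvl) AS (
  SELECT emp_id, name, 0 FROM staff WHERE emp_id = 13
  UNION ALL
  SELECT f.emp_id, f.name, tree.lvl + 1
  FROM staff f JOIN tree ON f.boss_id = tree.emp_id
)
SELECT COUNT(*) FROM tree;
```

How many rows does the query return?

Base: emp_id=13 (Frank) at lvl 0.
Iteration 1: rows with boss_id in {13} -> Heidi (id 14, lvl 1), Dave (id 15, lvl 1).
Iteration 2: rows with boss_id in {14,15} -> Ivan (id 16, lvl 2).
Iteration 3: no rows with boss_id in {16}; recursion stops.
Total rows emitted: 4.

4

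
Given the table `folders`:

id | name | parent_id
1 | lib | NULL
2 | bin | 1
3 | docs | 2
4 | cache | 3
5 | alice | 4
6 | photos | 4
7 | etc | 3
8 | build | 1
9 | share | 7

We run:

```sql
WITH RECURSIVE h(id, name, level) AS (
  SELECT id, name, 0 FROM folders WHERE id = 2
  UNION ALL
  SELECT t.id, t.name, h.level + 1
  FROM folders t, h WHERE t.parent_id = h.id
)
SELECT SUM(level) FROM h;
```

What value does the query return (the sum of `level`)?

Base: id=2 (bin) at level 0.
Iteration 1: rows with parent_id in {2} -> docs (id 3, level 1).
Iteration 2: rows with parent_id in {3} -> cache (id 4, level 2), etc (id 7, level 2).
Iteration 3: rows with parent_id in {4,7} -> alice (id 5, level 3), photos (id 6, level 3), share (id 9, level 3).
Iteration 4: no rows with parent_id in {5,6,9}; recursion stops.
SUM(level) = 0 + 1 + 2 + 2 + 3 + 3 + 3 = 14.

14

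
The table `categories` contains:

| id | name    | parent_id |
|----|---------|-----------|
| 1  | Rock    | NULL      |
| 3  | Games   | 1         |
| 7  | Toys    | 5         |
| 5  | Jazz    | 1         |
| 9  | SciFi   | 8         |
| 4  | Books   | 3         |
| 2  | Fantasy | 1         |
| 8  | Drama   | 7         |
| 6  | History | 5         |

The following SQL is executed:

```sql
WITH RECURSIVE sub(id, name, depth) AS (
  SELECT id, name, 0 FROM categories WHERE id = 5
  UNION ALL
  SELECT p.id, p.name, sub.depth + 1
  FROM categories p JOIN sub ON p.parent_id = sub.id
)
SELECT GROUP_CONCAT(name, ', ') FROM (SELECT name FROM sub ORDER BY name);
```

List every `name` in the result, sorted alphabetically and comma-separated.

Base: id=5 (Jazz) at depth 0.
Iteration 1: rows with parent_id in {5} -> History (id 6, depth 1), Toys (id 7, depth 1).
Iteration 2: rows with parent_id in {6,7} -> Drama (id 8, depth 2).
Iteration 3: rows with parent_id in {8} -> SciFi (id 9, depth 3).
Iteration 4: no rows with parent_id in {9}; recursion stops.

Drama, History, Jazz, SciFi, Toys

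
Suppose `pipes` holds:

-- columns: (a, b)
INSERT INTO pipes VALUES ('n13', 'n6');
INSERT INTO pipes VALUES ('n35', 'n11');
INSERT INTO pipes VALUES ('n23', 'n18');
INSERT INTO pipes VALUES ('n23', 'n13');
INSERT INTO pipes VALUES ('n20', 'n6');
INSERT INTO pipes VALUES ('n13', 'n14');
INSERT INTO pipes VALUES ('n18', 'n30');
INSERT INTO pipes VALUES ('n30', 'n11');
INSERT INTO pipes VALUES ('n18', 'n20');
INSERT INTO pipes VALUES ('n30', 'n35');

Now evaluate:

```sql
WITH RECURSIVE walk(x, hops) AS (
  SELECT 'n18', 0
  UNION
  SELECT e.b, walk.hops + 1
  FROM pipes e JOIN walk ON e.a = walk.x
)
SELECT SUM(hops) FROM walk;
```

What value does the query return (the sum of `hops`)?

Base: (n18, hops=0).
Iteration 1: edges from {n18} -> (n20, hops=1), (n30, hops=1).
Iteration 2: edges from {n20,n30} -> (n11, hops=2), (n35, hops=2), (n6, hops=2).
Iteration 3: edges from {n11,n35,n6} -> (n11, hops=3).
Iteration 4: no outgoing edges from {n11}; recursion stops.
SUM(hops) = 0 + 1 + 1 + 2 + 2 + 2 + 3 = 11.

11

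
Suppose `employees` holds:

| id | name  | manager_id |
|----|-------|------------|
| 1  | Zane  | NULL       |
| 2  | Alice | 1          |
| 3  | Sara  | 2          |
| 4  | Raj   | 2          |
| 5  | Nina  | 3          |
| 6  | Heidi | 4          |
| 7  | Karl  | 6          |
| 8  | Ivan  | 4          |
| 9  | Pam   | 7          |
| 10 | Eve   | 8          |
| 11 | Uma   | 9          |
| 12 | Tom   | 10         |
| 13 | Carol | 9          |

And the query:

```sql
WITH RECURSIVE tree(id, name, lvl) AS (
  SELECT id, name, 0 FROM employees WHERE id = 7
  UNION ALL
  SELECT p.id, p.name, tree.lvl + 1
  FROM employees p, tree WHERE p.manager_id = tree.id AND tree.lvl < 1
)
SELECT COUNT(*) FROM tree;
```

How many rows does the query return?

Base: id=7 (Karl) at lvl 0.
Iteration 1: rows with manager_id in {7} -> Pam (id 9, lvl 1).
Iteration 2: lvl < 1 fails for all current rows; recursion stops.
Total rows emitted: 2.

2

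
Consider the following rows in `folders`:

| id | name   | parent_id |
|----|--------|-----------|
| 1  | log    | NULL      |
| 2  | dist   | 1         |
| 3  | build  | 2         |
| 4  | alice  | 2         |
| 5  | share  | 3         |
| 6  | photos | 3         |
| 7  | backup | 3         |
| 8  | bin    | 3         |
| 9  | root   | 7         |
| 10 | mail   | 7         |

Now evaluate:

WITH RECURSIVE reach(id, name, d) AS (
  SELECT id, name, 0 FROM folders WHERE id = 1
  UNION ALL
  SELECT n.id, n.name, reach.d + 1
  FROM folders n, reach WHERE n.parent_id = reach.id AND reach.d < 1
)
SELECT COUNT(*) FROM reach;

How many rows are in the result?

2

Base: id=1 (log) at d 0.
Iteration 1: rows with parent_id in {1} -> dist (id 2, d 1).
Iteration 2: d < 1 fails for all current rows; recursion stops.
Total rows emitted: 2.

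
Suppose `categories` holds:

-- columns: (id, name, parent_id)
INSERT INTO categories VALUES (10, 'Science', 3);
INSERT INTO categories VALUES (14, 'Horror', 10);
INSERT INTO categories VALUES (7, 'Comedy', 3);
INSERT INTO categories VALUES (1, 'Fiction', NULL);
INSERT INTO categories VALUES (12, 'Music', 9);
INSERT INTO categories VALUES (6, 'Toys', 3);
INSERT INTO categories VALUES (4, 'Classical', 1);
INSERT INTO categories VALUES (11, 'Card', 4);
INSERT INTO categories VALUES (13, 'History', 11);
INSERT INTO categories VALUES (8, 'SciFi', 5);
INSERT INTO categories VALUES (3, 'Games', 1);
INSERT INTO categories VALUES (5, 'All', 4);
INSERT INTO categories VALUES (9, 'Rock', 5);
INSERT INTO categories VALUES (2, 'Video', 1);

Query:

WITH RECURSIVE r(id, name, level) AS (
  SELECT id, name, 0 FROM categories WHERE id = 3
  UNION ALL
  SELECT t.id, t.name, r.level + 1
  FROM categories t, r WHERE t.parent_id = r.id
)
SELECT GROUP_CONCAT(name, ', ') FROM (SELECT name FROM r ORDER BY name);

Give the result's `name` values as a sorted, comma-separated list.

Base: id=3 (Games) at level 0.
Iteration 1: rows with parent_id in {3} -> Toys (id 6, level 1), Comedy (id 7, level 1), Science (id 10, level 1).
Iteration 2: rows with parent_id in {6,7,10} -> Horror (id 14, level 2).
Iteration 3: no rows with parent_id in {14}; recursion stops.

Comedy, Games, Horror, Science, Toys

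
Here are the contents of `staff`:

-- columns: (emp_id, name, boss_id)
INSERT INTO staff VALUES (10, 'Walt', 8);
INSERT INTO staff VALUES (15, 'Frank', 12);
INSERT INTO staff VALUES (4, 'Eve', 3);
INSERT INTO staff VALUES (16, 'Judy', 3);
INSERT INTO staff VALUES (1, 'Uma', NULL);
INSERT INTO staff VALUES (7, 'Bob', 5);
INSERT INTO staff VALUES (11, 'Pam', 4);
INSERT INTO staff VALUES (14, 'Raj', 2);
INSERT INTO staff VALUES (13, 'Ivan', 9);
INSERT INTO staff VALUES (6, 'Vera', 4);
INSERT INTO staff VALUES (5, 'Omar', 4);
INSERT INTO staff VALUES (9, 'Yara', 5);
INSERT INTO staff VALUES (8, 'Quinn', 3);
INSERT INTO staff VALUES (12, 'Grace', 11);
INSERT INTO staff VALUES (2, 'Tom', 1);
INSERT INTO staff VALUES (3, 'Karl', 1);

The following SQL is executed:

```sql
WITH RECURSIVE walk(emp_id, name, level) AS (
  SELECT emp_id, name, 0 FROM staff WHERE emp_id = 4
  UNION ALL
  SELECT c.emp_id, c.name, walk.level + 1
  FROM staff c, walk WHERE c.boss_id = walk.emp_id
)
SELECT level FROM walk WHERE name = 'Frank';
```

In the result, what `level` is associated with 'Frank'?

Base: emp_id=4 (Eve) at level 0.
Iteration 1: rows with boss_id in {4} -> Omar (id 5, level 1), Vera (id 6, level 1), Pam (id 11, level 1).
Iteration 2: rows with boss_id in {5,6,11} -> Bob (id 7, level 2), Yara (id 9, level 2), Grace (id 12, level 2).
Iteration 3: rows with boss_id in {7,9,12} -> Ivan (id 13, level 3), Frank (id 15, level 3).
Iteration 4: no rows with boss_id in {13,15}; recursion stops.

3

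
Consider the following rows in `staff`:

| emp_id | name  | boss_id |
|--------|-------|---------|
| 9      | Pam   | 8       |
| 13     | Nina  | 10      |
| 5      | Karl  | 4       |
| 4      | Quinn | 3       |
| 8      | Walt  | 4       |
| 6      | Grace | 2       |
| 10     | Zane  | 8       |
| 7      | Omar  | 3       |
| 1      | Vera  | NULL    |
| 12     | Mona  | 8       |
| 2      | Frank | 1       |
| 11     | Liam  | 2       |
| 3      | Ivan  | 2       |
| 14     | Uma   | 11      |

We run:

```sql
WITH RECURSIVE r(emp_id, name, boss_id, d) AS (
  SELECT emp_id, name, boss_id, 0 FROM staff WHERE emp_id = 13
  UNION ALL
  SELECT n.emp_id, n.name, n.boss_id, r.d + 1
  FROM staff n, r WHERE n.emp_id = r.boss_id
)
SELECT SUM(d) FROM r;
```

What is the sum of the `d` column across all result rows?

Base: emp_id=13 (Nina), boss_id=10, d 0.
Iteration 1: join on emp_id=10 -> Zane (id 10, boss_id=8, d 1).
Iteration 2: join on emp_id=8 -> Walt (id 8, boss_id=4, d 2).
Iteration 3: join on emp_id=4 -> Quinn (id 4, boss_id=3, d 3).
Iteration 4: join on emp_id=3 -> Ivan (id 3, boss_id=2, d 4).
Iteration 5: join on emp_id=2 -> Frank (id 2, boss_id=1, d 5).
Iteration 6: join on emp_id=1 -> Vera (id 1, boss_id=NULL, d 6).
Iteration 7: boss_id is NULL; no match; recursion stops.
SUM(d) = 0 + 1 + 2 + 3 + 4 + 5 + 6 = 21.

21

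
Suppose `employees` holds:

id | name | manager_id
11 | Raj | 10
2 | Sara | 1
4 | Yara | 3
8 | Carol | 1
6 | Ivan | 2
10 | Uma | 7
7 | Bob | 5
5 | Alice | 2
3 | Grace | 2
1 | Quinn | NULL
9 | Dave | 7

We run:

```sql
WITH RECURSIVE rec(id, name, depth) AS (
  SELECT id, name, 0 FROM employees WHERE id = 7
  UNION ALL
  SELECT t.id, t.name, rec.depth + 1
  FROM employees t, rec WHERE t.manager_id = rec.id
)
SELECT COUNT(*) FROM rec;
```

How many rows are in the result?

Base: id=7 (Bob) at depth 0.
Iteration 1: rows with manager_id in {7} -> Dave (id 9, depth 1), Uma (id 10, depth 1).
Iteration 2: rows with manager_id in {9,10} -> Raj (id 11, depth 2).
Iteration 3: no rows with manager_id in {11}; recursion stops.
Total rows emitted: 4.

4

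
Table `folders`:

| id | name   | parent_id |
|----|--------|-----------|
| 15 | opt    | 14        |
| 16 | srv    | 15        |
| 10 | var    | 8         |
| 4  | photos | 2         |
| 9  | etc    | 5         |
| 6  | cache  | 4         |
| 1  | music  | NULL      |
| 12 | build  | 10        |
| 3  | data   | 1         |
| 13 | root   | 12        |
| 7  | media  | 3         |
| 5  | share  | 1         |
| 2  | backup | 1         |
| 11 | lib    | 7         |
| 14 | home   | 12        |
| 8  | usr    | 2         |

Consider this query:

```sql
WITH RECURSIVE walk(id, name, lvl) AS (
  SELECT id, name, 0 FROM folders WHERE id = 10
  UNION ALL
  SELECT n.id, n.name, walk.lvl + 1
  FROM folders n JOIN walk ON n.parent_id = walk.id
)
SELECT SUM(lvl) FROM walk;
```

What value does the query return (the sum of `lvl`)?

12

Base: id=10 (var) at lvl 0.
Iteration 1: rows with parent_id in {10} -> build (id 12, lvl 1).
Iteration 2: rows with parent_id in {12} -> root (id 13, lvl 2), home (id 14, lvl 2).
Iteration 3: rows with parent_id in {13,14} -> opt (id 15, lvl 3).
Iteration 4: rows with parent_id in {15} -> srv (id 16, lvl 4).
Iteration 5: no rows with parent_id in {16}; recursion stops.
SUM(lvl) = 0 + 1 + 2 + 2 + 3 + 4 = 12.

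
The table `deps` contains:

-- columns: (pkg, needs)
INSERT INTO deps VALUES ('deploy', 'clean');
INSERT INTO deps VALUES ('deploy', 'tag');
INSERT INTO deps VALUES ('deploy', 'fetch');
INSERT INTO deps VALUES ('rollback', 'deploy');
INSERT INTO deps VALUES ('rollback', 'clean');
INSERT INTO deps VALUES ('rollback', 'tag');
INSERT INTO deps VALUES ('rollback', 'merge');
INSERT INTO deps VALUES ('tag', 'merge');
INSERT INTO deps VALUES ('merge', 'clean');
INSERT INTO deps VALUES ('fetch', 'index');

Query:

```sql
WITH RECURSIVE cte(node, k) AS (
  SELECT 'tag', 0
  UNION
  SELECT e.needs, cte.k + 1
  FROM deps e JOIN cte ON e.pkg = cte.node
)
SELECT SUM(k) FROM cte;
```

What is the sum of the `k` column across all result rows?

3

Base: (tag, k=0).
Iteration 1: edges from {tag} -> (merge, k=1).
Iteration 2: edges from {merge} -> (clean, k=2).
Iteration 3: no outgoing edges from {clean}; recursion stops.
SUM(k) = 0 + 1 + 2 = 3.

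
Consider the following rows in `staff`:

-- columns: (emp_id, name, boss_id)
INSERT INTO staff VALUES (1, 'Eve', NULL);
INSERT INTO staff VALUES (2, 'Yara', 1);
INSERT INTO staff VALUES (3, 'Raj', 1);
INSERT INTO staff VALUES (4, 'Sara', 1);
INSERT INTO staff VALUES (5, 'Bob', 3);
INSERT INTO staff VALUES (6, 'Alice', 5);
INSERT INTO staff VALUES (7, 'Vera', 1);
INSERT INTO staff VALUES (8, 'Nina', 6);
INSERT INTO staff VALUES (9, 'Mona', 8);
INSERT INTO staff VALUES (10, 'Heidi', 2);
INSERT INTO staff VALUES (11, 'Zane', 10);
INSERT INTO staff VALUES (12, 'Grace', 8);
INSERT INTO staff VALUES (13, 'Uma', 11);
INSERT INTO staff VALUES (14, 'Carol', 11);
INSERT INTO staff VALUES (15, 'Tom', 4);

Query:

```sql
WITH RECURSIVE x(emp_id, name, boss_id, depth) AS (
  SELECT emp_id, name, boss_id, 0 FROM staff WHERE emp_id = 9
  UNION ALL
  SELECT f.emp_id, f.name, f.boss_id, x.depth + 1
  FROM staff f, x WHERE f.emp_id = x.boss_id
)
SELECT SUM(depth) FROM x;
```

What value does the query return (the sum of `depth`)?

15

Base: emp_id=9 (Mona), boss_id=8, depth 0.
Iteration 1: join on emp_id=8 -> Nina (id 8, boss_id=6, depth 1).
Iteration 2: join on emp_id=6 -> Alice (id 6, boss_id=5, depth 2).
Iteration 3: join on emp_id=5 -> Bob (id 5, boss_id=3, depth 3).
Iteration 4: join on emp_id=3 -> Raj (id 3, boss_id=1, depth 4).
Iteration 5: join on emp_id=1 -> Eve (id 1, boss_id=NULL, depth 5).
Iteration 6: boss_id is NULL; no match; recursion stops.
SUM(depth) = 0 + 1 + 2 + 3 + 4 + 5 = 15.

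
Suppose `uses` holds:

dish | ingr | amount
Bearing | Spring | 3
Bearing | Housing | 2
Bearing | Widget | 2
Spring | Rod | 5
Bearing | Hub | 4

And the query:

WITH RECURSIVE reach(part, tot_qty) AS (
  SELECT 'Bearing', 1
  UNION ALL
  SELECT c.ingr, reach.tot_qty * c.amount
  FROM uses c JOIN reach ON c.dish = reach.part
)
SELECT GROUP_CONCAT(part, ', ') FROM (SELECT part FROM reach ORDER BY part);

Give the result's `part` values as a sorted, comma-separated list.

Base: (Bearing, tot_qty=1).
Iteration 1: components of {Bearing} -> Housing = 1*2 = 2, Hub = 1*4 = 4, Spring = 1*3 = 3, Widget = 1*2 = 2.
Iteration 2: components of {Housing,Hub,Spring,Widget} -> Rod = 3*5 = 15.
Iteration 3: no further components; recursion stops.

Bearing, Housing, Hub, Rod, Spring, Widget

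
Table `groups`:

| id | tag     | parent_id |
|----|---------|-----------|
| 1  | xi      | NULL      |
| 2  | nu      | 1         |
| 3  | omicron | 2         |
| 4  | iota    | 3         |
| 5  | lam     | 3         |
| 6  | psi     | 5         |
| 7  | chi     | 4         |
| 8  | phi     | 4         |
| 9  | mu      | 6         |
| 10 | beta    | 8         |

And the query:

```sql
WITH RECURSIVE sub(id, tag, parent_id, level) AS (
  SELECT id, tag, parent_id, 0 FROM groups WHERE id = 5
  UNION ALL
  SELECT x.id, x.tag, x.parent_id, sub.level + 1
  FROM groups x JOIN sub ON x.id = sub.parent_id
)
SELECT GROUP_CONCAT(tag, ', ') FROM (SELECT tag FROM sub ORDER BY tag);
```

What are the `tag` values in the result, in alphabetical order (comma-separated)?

lam, nu, omicron, xi

Base: id=5 (lam), parent_id=3, level 0.
Iteration 1: join on id=3 -> omicron (id 3, parent_id=2, level 1).
Iteration 2: join on id=2 -> nu (id 2, parent_id=1, level 2).
Iteration 3: join on id=1 -> xi (id 1, parent_id=NULL, level 3).
Iteration 4: parent_id is NULL; no match; recursion stops.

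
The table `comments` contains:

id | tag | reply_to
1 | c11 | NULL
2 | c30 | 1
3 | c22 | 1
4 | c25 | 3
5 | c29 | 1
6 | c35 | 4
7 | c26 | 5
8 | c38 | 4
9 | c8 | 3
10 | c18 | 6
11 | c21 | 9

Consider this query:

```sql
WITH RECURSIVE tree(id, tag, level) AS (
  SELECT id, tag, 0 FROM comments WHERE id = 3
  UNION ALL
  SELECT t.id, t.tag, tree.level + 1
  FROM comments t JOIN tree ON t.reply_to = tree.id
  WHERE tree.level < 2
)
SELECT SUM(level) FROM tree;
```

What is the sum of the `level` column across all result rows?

Base: id=3 (c22) at level 0.
Iteration 1: rows with reply_to in {3} -> c25 (id 4, level 1), c8 (id 9, level 1).
Iteration 2: rows with reply_to in {4,9} -> c35 (id 6, level 2), c38 (id 8, level 2), c21 (id 11, level 2).
Iteration 3: level < 2 fails for all current rows; recursion stops.
SUM(level) = 0 + 1 + 1 + 2 + 2 + 2 = 8.

8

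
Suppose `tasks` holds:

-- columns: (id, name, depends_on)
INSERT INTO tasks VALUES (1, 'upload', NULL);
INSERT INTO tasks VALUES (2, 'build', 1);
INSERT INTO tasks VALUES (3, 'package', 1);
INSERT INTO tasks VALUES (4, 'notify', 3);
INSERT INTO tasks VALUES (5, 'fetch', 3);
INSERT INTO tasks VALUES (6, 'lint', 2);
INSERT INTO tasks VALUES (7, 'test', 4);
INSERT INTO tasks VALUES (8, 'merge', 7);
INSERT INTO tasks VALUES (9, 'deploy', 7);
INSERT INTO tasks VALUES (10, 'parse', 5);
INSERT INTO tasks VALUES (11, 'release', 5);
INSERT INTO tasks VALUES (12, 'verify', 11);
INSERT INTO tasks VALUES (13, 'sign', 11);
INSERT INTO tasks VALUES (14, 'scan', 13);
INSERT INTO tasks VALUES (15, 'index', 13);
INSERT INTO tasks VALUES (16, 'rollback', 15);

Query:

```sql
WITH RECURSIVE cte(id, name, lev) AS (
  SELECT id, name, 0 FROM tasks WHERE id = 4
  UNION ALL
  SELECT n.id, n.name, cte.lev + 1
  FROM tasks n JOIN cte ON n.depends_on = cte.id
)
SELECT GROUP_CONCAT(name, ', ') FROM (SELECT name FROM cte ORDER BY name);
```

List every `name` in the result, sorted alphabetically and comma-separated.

deploy, merge, notify, test

Base: id=4 (notify) at lev 0.
Iteration 1: rows with depends_on in {4} -> test (id 7, lev 1).
Iteration 2: rows with depends_on in {7} -> merge (id 8, lev 2), deploy (id 9, lev 2).
Iteration 3: no rows with depends_on in {8,9}; recursion stops.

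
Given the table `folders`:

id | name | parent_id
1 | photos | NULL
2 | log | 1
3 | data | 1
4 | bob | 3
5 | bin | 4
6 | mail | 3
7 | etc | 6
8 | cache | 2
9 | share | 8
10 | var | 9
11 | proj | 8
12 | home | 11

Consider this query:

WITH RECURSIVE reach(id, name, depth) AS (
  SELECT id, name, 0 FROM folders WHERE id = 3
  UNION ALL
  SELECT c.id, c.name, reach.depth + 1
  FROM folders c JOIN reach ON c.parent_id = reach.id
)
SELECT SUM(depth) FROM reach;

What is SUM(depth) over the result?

6

Base: id=3 (data) at depth 0.
Iteration 1: rows with parent_id in {3} -> bob (id 4, depth 1), mail (id 6, depth 1).
Iteration 2: rows with parent_id in {4,6} -> bin (id 5, depth 2), etc (id 7, depth 2).
Iteration 3: no rows with parent_id in {5,7}; recursion stops.
SUM(depth) = 0 + 1 + 1 + 2 + 2 = 6.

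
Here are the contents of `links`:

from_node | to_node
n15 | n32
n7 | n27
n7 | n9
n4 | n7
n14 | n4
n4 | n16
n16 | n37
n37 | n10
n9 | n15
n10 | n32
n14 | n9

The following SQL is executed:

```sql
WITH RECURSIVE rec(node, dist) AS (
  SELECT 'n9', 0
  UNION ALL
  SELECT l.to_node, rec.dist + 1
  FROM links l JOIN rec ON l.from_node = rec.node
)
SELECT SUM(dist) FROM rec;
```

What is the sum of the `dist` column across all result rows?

3

Base: (n9, dist=0).
Iteration 1: edges from {n9} -> (n15, dist=1).
Iteration 2: edges from {n15} -> (n32, dist=2).
Iteration 3: no outgoing edges from {n32}; recursion stops.
SUM(dist) = 0 + 1 + 2 = 3.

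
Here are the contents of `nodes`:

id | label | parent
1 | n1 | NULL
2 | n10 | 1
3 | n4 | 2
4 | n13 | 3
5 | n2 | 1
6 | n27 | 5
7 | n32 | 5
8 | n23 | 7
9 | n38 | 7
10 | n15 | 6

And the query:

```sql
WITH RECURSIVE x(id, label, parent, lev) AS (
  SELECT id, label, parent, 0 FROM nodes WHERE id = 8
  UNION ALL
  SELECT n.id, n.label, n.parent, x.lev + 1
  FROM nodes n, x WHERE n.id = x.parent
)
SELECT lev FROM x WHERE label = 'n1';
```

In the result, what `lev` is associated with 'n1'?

Base: id=8 (n23), parent=7, lev 0.
Iteration 1: join on id=7 -> n32 (id 7, parent=5, lev 1).
Iteration 2: join on id=5 -> n2 (id 5, parent=1, lev 2).
Iteration 3: join on id=1 -> n1 (id 1, parent=NULL, lev 3).
Iteration 4: parent is NULL; no match; recursion stops.

3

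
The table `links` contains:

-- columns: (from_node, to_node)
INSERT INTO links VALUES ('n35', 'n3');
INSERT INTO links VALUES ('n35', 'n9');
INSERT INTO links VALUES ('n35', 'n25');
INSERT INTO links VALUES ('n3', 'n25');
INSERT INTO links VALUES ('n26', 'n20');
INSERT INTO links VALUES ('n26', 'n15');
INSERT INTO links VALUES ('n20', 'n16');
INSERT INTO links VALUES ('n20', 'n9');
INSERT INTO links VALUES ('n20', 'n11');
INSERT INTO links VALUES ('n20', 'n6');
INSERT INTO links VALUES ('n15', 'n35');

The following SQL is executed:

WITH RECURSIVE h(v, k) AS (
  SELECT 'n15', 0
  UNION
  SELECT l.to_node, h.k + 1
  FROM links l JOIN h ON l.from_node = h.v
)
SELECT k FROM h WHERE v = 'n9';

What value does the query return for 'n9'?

Base: (n15, k=0).
Iteration 1: edges from {n15} -> (n35, k=1).
Iteration 2: edges from {n35} -> (n25, k=2), (n3, k=2), (n9, k=2).
Iteration 3: edges from {n25,n3,n9} -> (n25, k=3).
Iteration 4: no outgoing edges from {n25}; recursion stops.

2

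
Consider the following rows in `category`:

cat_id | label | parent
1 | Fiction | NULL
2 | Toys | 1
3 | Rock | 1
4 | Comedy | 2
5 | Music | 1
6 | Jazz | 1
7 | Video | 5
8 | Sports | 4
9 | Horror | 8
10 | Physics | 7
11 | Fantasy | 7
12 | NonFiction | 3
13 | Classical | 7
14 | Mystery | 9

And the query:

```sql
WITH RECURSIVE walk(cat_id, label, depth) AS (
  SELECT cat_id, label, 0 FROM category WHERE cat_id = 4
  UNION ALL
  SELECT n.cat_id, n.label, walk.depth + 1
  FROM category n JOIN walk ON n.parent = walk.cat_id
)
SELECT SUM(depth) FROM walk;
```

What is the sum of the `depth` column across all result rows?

Base: cat_id=4 (Comedy) at depth 0.
Iteration 1: rows with parent in {4} -> Sports (id 8, depth 1).
Iteration 2: rows with parent in {8} -> Horror (id 9, depth 2).
Iteration 3: rows with parent in {9} -> Mystery (id 14, depth 3).
Iteration 4: no rows with parent in {14}; recursion stops.
SUM(depth) = 0 + 1 + 2 + 3 = 6.

6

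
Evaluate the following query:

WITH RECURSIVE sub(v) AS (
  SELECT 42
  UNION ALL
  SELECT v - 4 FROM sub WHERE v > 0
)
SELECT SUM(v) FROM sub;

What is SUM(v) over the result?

Base: v=42.
Iteration 1: 42 > 0 holds -> v = 42 - 4 = 38.
Iteration 2: 38 > 0 holds -> v = 38 - 4 = 34.
Iteration 3: 34 > 0 holds -> v = 34 - 4 = 30.
Iteration 4: 30 > 0 holds -> v = 30 - 4 = 26.
Iteration 5: 26 > 0 holds -> v = 26 - 4 = 22.
Iteration 6: 22 > 0 holds -> v = 22 - 4 = 18.
Iteration 7: 18 > 0 holds -> v = 18 - 4 = 14.
Iteration 8: 14 > 0 holds -> v = 14 - 4 = 10.
Iteration 9: 10 > 0 holds -> v = 10 - 4 = 6.
Iteration 10: 6 > 0 holds -> v = 6 - 4 = 2.
Iteration 11: 2 > 0 holds -> v = 2 - 4 = -2.
Iteration 12: -2 > 0 fails; recursion stops.
SUM(v) = 42 + 38 + 34 + 30 + 26 + 22 + 18 + 14 + 10 + 6 + 2 + -2 = 240.

240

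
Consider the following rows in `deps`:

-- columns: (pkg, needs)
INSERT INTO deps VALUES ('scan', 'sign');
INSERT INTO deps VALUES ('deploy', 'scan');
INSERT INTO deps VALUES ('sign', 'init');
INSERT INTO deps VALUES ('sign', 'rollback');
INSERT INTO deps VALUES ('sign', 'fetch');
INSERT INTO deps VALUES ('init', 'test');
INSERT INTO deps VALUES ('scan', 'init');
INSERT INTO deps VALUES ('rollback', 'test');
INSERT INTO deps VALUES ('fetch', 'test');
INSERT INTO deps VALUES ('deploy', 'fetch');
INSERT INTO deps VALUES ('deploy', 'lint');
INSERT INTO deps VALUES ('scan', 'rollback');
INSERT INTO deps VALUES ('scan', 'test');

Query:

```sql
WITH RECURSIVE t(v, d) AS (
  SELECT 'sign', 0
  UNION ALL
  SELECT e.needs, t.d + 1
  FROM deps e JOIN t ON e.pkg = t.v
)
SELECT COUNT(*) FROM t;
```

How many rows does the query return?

Base: (sign, d=0).
Iteration 1: edges from {sign} -> (fetch, d=1), (init, d=1), (rollback, d=1).
Iteration 2: edges from {fetch,init,rollback} -> (test, d=2) x3. [UNION ALL keeps all 3 new rows, including repeats]
Iteration 3: no outgoing edges from {test}; recursion stops.
Total rows emitted: 7.

7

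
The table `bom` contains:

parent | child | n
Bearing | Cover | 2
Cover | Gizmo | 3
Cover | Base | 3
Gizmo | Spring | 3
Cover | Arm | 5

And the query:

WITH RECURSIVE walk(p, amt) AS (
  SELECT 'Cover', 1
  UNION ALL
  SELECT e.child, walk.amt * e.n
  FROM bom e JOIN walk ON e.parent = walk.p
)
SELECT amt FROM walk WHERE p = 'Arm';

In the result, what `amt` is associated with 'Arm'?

5

Base: (Cover, amt=1).
Iteration 1: components of {Cover} -> Arm = 1*5 = 5, Base = 1*3 = 3, Gizmo = 1*3 = 3.
Iteration 2: components of {Arm,Base,Gizmo} -> Spring = 3*3 = 9.
Iteration 3: no further components; recursion stops.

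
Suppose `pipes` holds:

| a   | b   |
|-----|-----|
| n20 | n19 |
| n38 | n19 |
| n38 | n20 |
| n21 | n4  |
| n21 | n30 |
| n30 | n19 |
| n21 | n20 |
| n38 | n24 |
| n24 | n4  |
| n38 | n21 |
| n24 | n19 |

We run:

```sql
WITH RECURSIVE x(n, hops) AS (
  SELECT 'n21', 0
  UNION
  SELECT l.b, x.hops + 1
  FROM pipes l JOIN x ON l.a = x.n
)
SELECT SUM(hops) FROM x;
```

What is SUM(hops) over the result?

5

Base: (n21, hops=0).
Iteration 1: edges from {n21} -> (n20, hops=1), (n30, hops=1), (n4, hops=1).
Iteration 2: edges from {n20,n30,n4} -> (n19, hops=2). [UNION drops 1 duplicate row(s)]
Iteration 3: no outgoing edges from {n19}; recursion stops.
SUM(hops) = 0 + 1 + 1 + 1 + 2 = 5.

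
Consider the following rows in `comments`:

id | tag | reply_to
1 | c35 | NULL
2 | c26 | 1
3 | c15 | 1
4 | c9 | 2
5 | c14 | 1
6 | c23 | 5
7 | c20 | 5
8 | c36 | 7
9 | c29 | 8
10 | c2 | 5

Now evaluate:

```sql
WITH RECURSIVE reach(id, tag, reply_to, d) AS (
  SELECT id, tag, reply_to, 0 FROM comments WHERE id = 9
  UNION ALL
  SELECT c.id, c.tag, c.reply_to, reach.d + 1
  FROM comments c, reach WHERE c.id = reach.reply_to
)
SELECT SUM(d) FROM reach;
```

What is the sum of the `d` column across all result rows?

Base: id=9 (c29), reply_to=8, d 0.
Iteration 1: join on id=8 -> c36 (id 8, reply_to=7, d 1).
Iteration 2: join on id=7 -> c20 (id 7, reply_to=5, d 2).
Iteration 3: join on id=5 -> c14 (id 5, reply_to=1, d 3).
Iteration 4: join on id=1 -> c35 (id 1, reply_to=NULL, d 4).
Iteration 5: reply_to is NULL; no match; recursion stops.
SUM(d) = 0 + 1 + 2 + 3 + 4 = 10.

10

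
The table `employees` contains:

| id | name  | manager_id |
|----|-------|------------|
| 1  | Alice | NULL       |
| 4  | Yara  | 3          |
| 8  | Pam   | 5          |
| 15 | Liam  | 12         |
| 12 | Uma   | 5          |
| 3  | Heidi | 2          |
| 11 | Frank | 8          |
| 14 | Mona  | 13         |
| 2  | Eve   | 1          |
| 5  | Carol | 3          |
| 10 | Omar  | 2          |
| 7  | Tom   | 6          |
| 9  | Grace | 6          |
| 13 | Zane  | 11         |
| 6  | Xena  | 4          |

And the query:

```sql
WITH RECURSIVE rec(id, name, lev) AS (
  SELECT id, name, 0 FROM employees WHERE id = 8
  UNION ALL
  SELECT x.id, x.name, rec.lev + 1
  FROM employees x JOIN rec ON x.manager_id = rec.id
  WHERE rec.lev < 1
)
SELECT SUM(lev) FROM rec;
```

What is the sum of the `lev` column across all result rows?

1

Base: id=8 (Pam) at lev 0.
Iteration 1: rows with manager_id in {8} -> Frank (id 11, lev 1).
Iteration 2: lev < 1 fails for all current rows; recursion stops.
SUM(lev) = 0 + 1 = 1.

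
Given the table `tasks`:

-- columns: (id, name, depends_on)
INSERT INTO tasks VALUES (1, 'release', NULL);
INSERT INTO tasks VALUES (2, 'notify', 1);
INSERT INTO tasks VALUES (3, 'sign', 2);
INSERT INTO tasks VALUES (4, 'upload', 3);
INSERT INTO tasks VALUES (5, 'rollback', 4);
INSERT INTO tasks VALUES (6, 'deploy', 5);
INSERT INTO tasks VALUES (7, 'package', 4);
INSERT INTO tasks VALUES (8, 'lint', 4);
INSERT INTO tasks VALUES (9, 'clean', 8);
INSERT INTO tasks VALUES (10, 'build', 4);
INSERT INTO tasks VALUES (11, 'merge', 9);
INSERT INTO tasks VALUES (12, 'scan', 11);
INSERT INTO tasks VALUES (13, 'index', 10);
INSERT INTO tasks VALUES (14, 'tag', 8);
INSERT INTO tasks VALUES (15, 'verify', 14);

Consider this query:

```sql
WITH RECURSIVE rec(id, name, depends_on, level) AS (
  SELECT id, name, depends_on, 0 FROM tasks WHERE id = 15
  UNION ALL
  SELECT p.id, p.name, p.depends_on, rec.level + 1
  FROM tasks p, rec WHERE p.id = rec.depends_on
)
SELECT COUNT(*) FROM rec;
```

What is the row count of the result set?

Base: id=15 (verify), depends_on=14, level 0.
Iteration 1: join on id=14 -> tag (id 14, depends_on=8, level 1).
Iteration 2: join on id=8 -> lint (id 8, depends_on=4, level 2).
Iteration 3: join on id=4 -> upload (id 4, depends_on=3, level 3).
Iteration 4: join on id=3 -> sign (id 3, depends_on=2, level 4).
Iteration 5: join on id=2 -> notify (id 2, depends_on=1, level 5).
Iteration 6: join on id=1 -> release (id 1, depends_on=NULL, level 6).
Iteration 7: depends_on is NULL; no match; recursion stops.
Total rows emitted: 7.

7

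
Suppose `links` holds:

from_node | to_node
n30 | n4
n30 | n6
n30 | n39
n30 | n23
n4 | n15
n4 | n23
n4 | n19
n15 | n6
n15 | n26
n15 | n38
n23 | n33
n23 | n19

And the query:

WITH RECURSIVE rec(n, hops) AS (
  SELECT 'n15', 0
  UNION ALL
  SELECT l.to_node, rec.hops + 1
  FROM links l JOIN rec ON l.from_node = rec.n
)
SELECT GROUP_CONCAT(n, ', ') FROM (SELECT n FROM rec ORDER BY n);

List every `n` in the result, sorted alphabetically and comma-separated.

n15, n26, n38, n6

Base: (n15, hops=0).
Iteration 1: edges from {n15} -> (n26, hops=1), (n38, hops=1), (n6, hops=1).
Iteration 2: no outgoing edges from {n26,n38,n6}; recursion stops.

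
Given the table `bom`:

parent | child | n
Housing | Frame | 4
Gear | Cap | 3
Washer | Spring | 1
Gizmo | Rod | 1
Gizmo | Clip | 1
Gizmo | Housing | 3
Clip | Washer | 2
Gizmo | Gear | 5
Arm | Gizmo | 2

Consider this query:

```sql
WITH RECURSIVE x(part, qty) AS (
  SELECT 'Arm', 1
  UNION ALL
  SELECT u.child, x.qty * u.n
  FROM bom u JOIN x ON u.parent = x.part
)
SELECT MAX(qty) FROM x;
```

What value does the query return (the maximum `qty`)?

Base: (Arm, qty=1).
Iteration 1: components of {Arm} -> Gizmo = 1*2 = 2.
Iteration 2: components of {Gizmo} -> Clip = 2*1 = 2, Gear = 2*5 = 10, Housing = 2*3 = 6, Rod = 2*1 = 2.
Iteration 3: components of {Clip,Gear,Housing,Rod} -> Cap = 10*3 = 30, Frame = 6*4 = 24, Washer = 2*2 = 4.
Iteration 4: components of {Cap,Frame,Washer} -> Spring = 4*1 = 4.
Iteration 5: no further components; recursion stops.
qty values: 1, 2, 2, 6, 10, 2, 24, 30, 4, 4; the maximum is 30.

30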